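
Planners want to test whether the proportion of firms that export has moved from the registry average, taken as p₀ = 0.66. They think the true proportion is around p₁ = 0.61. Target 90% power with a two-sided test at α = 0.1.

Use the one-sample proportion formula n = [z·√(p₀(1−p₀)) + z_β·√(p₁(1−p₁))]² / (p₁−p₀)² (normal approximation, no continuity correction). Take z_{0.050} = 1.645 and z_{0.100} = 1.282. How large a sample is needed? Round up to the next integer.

n = [z_{α/2}·√(p₀q₀) + z_β·√(p₁q₁)]² / (p₁ − p₀)²
  = [1.645·√(0.66·0.34) + 1.282·√(0.61·0.39)]² / (-0.05)²
  = [1.645·0.4737 + 1.282·0.4877]² / 0.0025
  = [1.4045]² / 0.0025
  = 789.10
Round up → n = 790.

n = 790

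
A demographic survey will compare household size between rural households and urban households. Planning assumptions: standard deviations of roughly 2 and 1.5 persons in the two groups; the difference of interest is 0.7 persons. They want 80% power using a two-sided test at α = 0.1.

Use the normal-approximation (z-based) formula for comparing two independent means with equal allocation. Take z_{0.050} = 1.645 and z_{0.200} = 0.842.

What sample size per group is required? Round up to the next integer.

n = (z_{α/2} + z_β)² · (σ₁² + σ₂²) / δ²
  = (1.645 + 0.842)² · (2² + 1.5² = 6.25) / 0.7²
  = 6.1852 · 6.25 / 0.49
  = 78.89
Round up → n = 79 per group.

n = 79 per group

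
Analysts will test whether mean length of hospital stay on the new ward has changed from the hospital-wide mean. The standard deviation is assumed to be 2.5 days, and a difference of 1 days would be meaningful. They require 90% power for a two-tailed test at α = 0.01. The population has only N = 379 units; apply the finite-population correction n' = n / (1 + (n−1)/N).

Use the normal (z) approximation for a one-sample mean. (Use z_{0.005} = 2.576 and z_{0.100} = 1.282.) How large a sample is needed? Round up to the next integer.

n = (z_{α/2} + z_β)² · σ² / δ²
  = (2.576 + 1.282)² · 2.5² / 1²
  = 14.8842 · 6.25 / 1
  = 93.03
Finite-population correction (N = 379): 93.03 / (1 + (93.03 − 1)/379) = 74.85.
Round up → n = 75.

n = 75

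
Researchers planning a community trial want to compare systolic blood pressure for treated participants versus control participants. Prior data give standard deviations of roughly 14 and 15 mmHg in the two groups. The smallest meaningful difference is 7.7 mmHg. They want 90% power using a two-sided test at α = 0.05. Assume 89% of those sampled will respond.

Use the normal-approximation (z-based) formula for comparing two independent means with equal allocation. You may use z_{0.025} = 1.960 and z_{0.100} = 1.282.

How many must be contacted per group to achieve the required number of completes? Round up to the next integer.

n = 84 per group

n = (z_{α/2} + z_β)² · (σ₁² + σ₂²) / δ²
  = (1.960 + 1.282)² · (14² + 15² = 421) / 7.7²
  = 10.5106 · 421 / 59.29
  = 74.63
Adjust for 89% response: 74.63 / 0.89 = 83.86.
Round up → n = 84 per group.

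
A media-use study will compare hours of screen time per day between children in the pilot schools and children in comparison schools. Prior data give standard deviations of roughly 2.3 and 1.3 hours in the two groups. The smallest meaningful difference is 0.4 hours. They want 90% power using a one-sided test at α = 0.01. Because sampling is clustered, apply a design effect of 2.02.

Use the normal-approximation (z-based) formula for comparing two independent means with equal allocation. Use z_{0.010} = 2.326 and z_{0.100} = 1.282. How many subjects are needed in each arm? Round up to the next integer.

n = 1148 per group

n = (z_α + z_β)² · (σ₁² + σ₂²) / δ²
  = (2.326 + 1.282)² · (2.3² + 1.3² = 6.98) / 0.4²
  = 13.0177 · 6.98 / 0.16
  = 567.90
Design effect: 2.02 × 567.90 = 1147.15.
Round up → n = 1148 per group.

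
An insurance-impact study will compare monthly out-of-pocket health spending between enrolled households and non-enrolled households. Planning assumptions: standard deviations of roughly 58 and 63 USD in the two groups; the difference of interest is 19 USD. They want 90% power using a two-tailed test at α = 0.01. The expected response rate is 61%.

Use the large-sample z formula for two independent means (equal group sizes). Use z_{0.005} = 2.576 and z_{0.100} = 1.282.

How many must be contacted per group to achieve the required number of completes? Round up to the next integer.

n = 496 per group

n = (z_{α/2} + z_β)² · (σ₁² + σ₂²) / δ²
  = (2.576 + 1.282)² · (58² + 63² = 7333) / 19²
  = 14.8842 · 7333 / 361
  = 302.34
Adjust for 61% response: 302.34 / 0.61 = 495.64.
Round up → n = 496 per group.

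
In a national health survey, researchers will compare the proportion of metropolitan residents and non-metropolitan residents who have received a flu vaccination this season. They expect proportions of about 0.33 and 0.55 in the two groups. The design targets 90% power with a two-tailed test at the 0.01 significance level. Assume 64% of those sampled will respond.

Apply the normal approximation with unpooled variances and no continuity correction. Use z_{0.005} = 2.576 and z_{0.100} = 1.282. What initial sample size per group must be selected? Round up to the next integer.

n = 226 per group

n = (z_{α/2} + z_β)² · [p₁(1−p₁) + p₂(1−p₂)] / (p₁ − p₂)²
  = (2.576 + 1.282)² · (0.33·0.67 + 0.55·0.45) / (-0.22)²
  = (3.858)² · (0.2211 + 0.2475) / 0.0484
  = 14.8842 · 0.4686 / 0.0484
  = 144.11
Adjust for 64% response: 144.11 / 0.64 = 225.17.
Round up → n = 226 per group.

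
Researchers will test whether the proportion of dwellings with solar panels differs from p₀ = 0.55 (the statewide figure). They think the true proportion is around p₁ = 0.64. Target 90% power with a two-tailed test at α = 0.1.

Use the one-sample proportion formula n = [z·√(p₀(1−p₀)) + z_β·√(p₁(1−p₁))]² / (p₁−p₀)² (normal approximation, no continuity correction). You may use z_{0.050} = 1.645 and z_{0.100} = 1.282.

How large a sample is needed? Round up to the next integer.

n = 254

n = [z_{α/2}·√(p₀q₀) + z_β·√(p₁q₁)]² / (p₁ − p₀)²
  = [1.645·√(0.55·0.45) + 1.282·√(0.64·0.36)]² / (0.09)²
  = [1.645·0.4975 + 1.282·0.4800]² / 0.0081
  = [1.4337]² / 0.0081
  = 253.78
Round up → n = 254.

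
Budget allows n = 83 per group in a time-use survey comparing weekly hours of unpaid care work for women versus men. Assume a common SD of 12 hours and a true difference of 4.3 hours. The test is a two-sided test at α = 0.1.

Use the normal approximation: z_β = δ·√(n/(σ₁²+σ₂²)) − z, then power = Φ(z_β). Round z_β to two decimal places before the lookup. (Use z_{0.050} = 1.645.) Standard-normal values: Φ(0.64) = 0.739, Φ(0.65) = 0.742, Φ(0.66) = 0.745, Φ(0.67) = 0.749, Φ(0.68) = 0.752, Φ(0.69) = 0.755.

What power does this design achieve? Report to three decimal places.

z_β = δ·√(n/(σ₁²+σ₂²)) − z_{α/2}
    = 4.3 · √(83/288) − 1.645
    = 4.3 · 0.53684 − 1.645
    = 2.3084 − 1.645 = 0.6634 → 0.66
Power = Φ(0.66) = 0.745.

Power ≈ 0.745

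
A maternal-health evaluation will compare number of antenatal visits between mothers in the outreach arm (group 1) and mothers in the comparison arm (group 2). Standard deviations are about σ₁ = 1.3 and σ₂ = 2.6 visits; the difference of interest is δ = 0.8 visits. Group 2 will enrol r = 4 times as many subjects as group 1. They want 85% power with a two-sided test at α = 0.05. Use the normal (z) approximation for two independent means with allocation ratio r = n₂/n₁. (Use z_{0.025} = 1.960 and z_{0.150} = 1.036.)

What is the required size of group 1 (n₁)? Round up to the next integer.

n₁ = 48

n₁ = (z_{α/2} + z_β)² · (σ₁² + σ₂²/r) / δ²
   = (1.960 + 1.036)² · (1.3² + 2.6²/4) / 0.8²
   = 8.9760 · (1.69 + 1.69) / 0.64
   = 8.9760 · 3.38 / 0.64
   = 47.40
Round up → n₁ = 48; n₂ = r·n₁ = 4 × 48 = 192.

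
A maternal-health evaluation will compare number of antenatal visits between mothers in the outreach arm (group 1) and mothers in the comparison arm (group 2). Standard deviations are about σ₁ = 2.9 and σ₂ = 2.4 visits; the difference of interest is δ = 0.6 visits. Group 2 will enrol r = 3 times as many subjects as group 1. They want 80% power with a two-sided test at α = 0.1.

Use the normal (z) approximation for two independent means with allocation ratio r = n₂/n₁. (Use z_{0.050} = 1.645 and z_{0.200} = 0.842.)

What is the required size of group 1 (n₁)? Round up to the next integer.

n₁ = (z_{α/2} + z_β)² · (σ₁² + σ₂²/r) / δ²
   = (1.645 + 0.842)² · (2.9² + 2.4²/3) / 0.6²
   = 6.1852 · (8.41 + 1.92) / 0.36
   = 6.1852 · 10.33 / 0.36
   = 177.48
Round up → n₁ = 178; n₂ = r·n₁ = 3 × 178 = 534.

n₁ = 178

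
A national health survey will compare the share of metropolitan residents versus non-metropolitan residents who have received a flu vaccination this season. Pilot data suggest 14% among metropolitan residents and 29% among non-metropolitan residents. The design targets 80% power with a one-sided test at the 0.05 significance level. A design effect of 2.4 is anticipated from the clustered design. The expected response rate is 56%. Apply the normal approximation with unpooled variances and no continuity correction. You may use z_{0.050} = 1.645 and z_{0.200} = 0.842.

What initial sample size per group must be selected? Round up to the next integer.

n = (z_α + z_β)² · [p₁(1−p₁) + p₂(1−p₂)] / (p₁ − p₂)²
  = (1.645 + 0.842)² · (0.14·0.86 + 0.29·0.71) / (-0.15)²
  = (2.487)² · (0.1204 + 0.2059) / 0.0225
  = 6.1852 · 0.3263 / 0.0225
  = 89.70
Design effect: 2.4 × 89.70 = 215.28.
Adjust for 56% response: 215.28 / 0.56 = 384.42.
Round up → n = 385 per group.

n = 385 per group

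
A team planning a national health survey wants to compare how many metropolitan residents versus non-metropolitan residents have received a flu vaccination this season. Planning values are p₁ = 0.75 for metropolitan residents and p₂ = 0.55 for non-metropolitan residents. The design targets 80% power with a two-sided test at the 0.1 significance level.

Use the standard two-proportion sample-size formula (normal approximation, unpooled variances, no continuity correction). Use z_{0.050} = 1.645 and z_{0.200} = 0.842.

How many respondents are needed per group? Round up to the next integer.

n = (z_{α/2} + z_β)² · [p₁(1−p₁) + p₂(1−p₂)] / (p₁ − p₂)²
  = (1.645 + 0.842)² · (0.75·0.25 + 0.55·0.45) / (0.20)²
  = (2.487)² · (0.1875 + 0.2475) / 0.0400
  = 6.1852 · 0.4350 / 0.0400
  = 67.26
Round up → n = 68 per group.

n = 68 per group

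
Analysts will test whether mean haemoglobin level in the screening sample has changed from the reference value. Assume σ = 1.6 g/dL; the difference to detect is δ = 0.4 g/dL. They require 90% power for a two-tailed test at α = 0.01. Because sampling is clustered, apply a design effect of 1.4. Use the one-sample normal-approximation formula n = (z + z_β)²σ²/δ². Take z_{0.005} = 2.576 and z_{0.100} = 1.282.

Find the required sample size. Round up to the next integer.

n = 334

n = (z_{α/2} + z_β)² · σ² / δ²
  = (2.576 + 1.282)² · 1.6² / 0.4²
  = 14.8842 · 2.56 / 0.16
  = 238.15
Design effect: 1.4 × 238.15 = 333.41.
Round up → n = 334.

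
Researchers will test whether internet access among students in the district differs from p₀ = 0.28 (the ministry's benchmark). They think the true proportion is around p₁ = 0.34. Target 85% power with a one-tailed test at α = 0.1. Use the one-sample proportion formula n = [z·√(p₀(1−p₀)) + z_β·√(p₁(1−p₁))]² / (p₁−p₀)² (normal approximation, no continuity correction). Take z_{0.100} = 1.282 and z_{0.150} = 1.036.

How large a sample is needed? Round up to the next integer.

n = [z_α·√(p₀q₀) + z_β·√(p₁q₁)]² / (p₁ − p₀)²
  = [1.282·√(0.28·0.72) + 1.036·√(0.34·0.66)]² / (0.06)²
  = [1.282·0.4490 + 1.036·0.4737]² / 0.0036
  = [1.0664]² / 0.0036
  = 315.88
Round up → n = 316.

n = 316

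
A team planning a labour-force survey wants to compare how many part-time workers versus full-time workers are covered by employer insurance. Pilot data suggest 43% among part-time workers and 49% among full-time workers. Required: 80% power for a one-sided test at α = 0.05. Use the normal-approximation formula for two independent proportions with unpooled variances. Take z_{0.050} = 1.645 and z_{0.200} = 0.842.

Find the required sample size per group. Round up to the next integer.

n = 851 per group

n = (z_α + z_β)² · [p₁(1−p₁) + p₂(1−p₂)] / (p₁ − p₂)²
  = (1.645 + 0.842)² · (0.43·0.57 + 0.49·0.51) / (-0.06)²
  = (2.487)² · (0.2451 + 0.2499) / 0.0036
  = 6.1852 · 0.4950 / 0.0036
  = 850.46
Round up → n = 851 per group.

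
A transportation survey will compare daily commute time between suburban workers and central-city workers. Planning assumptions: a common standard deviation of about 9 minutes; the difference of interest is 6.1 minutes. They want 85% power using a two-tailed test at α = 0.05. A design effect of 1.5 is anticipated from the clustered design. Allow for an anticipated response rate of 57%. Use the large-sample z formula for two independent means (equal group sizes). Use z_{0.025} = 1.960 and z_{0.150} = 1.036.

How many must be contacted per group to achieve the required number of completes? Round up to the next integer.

n = 103 per group

n = (z_{α/2} + z_β)² · (σ₁² + σ₂²) / δ²
  = (1.960 + 1.036)² · (2·9² = 162) / 6.1²
  = 8.9760 · 162 / 37.21
  = 39.08
Design effect: 1.5 × 39.08 = 58.62.
Adjust for 57% response: 58.62 / 0.57 = 102.84.
Round up → n = 103 per group.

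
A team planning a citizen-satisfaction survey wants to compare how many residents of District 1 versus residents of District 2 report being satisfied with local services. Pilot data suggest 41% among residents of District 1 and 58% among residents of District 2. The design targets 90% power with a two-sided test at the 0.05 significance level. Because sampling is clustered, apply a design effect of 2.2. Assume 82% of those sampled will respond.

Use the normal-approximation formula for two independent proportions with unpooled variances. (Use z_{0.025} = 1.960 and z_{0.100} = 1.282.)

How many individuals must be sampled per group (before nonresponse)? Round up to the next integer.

n = 474 per group

n = (z_{α/2} + z_β)² · [p₁(1−p₁) + p₂(1−p₂)] / (p₁ − p₂)²
  = (1.960 + 1.282)² · (0.41·0.59 + 0.58·0.42) / (-0.17)²
  = (3.242)² · (0.2419 + 0.2436) / 0.0289
  = 10.5106 · 0.4855 / 0.0289
  = 176.57
Design effect: 2.2 × 176.57 = 388.45.
Adjust for 82% response: 388.45 / 0.82 = 473.72.
Round up → n = 474 per group.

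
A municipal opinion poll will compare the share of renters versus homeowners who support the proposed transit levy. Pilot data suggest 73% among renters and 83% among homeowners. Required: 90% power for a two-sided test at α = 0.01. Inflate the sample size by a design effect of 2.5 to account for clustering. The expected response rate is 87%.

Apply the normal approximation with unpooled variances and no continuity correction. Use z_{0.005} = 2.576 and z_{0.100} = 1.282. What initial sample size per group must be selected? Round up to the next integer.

n = (z_{α/2} + z_β)² · [p₁(1−p₁) + p₂(1−p₂)] / (p₁ − p₂)²
  = (2.576 + 1.282)² · (0.73·0.27 + 0.83·0.17) / (-0.10)²
  = (3.858)² · (0.1971 + 0.1411) / 0.0100
  = 14.8842 · 0.3382 / 0.0100
  = 503.38
Design effect: 2.5 × 503.38 = 1258.46.
Adjust for 87% response: 1258.46 / 0.87 = 1446.50.
Round up → n = 1447 per group.

n = 1447 per group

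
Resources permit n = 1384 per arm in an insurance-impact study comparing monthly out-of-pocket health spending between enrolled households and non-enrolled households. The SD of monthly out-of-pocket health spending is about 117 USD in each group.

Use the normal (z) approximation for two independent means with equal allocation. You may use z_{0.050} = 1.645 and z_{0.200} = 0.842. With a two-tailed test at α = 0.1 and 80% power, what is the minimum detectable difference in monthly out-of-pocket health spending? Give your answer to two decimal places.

Minimum detectable difference ≈ 11.06 USD

δ = (z_{α/2} + z_β) · √((σ₁²+σ₂²)/n)
  = (1.645 + 0.842) · √(27378/1384)
  = 2.487 · √19.7818
  = 2.487 · 4.4477
  = 11.0614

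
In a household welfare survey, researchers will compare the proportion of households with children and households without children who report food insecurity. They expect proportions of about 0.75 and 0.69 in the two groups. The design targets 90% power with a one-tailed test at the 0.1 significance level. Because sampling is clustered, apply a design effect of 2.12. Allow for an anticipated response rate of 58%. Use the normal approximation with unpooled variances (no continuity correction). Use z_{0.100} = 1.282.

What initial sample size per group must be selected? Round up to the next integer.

n = 2680 per group

n = (z_α + z_β)² · [p₁(1−p₁) + p₂(1−p₂)] / (p₁ − p₂)²
  = (1.282 + 1.282)² · (0.75·0.25 + 0.69·0.31) / (0.06)²
  = (2.564)² · (0.1875 + 0.2139) / 0.0036
  = 6.5741 · 0.4014 / 0.0036
  = 733.01
Design effect: 2.12 × 733.01 = 1553.98.
Adjust for 58% response: 1553.98 / 0.58 = 2679.28.
Round up → n = 2680 per group.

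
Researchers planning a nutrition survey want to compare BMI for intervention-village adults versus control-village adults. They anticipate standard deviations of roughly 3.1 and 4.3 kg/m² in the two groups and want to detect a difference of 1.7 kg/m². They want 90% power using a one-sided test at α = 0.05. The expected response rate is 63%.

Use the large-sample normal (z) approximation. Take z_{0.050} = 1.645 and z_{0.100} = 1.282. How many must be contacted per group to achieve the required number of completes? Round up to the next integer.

n = (z_α + z_β)² · (σ₁² + σ₂²) / δ²
  = (1.645 + 1.282)² · (3.1² + 4.3² = 28.1) / 1.7²
  = 8.5673 · 28.1 / 2.89
  = 83.30
Adjust for 63% response: 83.30 / 0.63 = 132.22.
Round up → n = 133 per group.

n = 133 per group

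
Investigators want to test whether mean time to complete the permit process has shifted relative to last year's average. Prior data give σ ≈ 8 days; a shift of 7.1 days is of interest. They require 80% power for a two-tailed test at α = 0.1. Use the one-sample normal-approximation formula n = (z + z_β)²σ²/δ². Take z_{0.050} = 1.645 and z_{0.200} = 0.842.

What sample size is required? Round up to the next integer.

n = (z_{α/2} + z_β)² · σ² / δ²
  = (1.645 + 0.842)² · 8² / 7.1²
  = 6.1852 · 64 / 50.41
  = 7.85
Round up → n = 8.

n = 8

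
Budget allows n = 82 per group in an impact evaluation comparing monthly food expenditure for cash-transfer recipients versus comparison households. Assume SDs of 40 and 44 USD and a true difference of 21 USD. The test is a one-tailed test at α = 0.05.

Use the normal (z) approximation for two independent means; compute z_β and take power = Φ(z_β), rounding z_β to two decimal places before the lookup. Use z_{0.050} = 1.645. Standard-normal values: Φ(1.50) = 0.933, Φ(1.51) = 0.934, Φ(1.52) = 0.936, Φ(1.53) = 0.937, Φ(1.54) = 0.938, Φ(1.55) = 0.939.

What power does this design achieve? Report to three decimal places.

Power ≈ 0.939

z_β = δ·√(n/(σ₁²+σ₂²)) − z_α
    = 21 · √(82/3536) − 1.645
    = 21 · 0.15228 − 1.645
    = 3.1979 − 1.645 = 1.5529 → 1.55
Power = Φ(1.55) = 0.939.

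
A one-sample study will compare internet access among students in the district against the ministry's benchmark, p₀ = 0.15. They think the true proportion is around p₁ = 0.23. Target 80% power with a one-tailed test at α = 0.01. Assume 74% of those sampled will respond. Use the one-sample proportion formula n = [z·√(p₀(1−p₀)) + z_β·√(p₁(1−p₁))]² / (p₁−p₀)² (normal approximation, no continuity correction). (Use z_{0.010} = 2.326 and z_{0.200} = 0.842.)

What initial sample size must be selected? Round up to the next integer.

n = [z_α·√(p₀q₀) + z_β·√(p₁q₁)]² / (p₁ − p₀)²
  = [2.326·√(0.15·0.85) + 0.842·√(0.23·0.77)]² / (0.08)²
  = [2.326·0.3571 + 0.842·0.4208]² / 0.0064
  = [1.1849]² / 0.0064
  = 219.37
Adjust for 74% response: 219.37 / 0.74 = 296.44.
Round up → n = 297.

n = 297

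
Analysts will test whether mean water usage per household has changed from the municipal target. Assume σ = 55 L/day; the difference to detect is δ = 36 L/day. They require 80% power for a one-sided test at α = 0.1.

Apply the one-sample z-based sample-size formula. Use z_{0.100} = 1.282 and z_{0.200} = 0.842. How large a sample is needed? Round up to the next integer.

n = 11

n = (z_α + z_β)² · σ² / δ²
  = (1.282 + 0.842)² · 55² / 36²
  = 4.5114 · 3025 / 1296
  = 10.53
Round up → n = 11.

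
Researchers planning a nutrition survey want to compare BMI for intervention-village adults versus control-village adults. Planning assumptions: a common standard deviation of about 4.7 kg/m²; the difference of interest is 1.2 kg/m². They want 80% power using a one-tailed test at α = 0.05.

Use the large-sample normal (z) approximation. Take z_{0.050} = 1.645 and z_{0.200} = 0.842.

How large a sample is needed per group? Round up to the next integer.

n = (z_α + z_β)² · (σ₁² + σ₂²) / δ²
  = (1.645 + 0.842)² · (2·4.7² = 44.18) / 1.2²
  = 6.1852 · 44.18 / 1.44
  = 189.76
Round up → n = 190 per group.

n = 190 per group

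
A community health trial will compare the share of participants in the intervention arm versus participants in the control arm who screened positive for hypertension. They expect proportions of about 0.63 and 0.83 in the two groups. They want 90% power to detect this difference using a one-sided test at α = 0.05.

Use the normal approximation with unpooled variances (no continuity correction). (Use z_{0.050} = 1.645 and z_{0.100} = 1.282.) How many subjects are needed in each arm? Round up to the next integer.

n = (z_α + z_β)² · [p₁(1−p₁) + p₂(1−p₂)] / (p₁ − p₂)²
  = (1.645 + 1.282)² · (0.63·0.37 + 0.83·0.17) / (-0.20)²
  = (2.927)² · (0.2331 + 0.1411) / 0.0400
  = 8.5673 · 0.3742 / 0.0400
  = 80.15
Round up → n = 81 per group.

n = 81 per group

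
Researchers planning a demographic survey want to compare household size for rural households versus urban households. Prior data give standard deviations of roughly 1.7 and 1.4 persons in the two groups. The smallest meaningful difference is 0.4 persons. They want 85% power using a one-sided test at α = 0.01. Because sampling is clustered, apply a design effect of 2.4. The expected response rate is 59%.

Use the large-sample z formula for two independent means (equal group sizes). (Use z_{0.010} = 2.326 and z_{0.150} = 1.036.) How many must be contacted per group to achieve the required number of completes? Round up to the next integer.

n = (z_α + z_β)² · (σ₁² + σ₂²) / δ²
  = (2.326 + 1.036)² · (1.7² + 1.4² = 4.85) / 0.4²
  = 11.3030 · 4.85 / 0.16
  = 342.62
Design effect: 2.4 × 342.62 = 822.30.
Adjust for 59% response: 822.30 / 0.59 = 1393.72.
Round up → n = 1394 per group.

n = 1394 per group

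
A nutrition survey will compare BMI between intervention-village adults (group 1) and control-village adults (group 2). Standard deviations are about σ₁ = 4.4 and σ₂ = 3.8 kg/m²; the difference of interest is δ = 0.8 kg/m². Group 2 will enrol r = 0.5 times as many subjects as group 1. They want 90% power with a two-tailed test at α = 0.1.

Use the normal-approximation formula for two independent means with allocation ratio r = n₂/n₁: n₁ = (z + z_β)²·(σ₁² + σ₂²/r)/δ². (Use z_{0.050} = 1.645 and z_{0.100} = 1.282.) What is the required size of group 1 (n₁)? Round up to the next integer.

n₁ = 646

n₁ = (z_{α/2} + z_β)² · (σ₁² + σ₂²/r) / δ²
   = (1.645 + 1.282)² · (4.4² + 3.8²/0.5) / 0.8²
   = 8.5673 · (19.36 + 28.88) / 0.64
   = 8.5673 · 48.24 / 0.64
   = 645.76
Round up → n₁ = 646; n₂ = r·n₁ = 0.5 × 646 = 323.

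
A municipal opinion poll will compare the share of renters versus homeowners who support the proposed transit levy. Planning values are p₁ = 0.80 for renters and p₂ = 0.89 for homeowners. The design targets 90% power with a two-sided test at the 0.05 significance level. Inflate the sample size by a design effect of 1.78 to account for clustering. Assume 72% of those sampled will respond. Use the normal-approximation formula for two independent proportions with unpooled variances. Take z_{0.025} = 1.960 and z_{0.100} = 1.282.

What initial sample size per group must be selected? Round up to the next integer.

n = (z_{α/2} + z_β)² · [p₁(1−p₁) + p₂(1−p₂)] / (p₁ − p₂)²
  = (1.960 + 1.282)² · (0.80·0.20 + 0.89·0.11) / (-0.09)²
  = (3.242)² · (0.1600 + 0.0979) / 0.0081
  = 10.5106 · 0.2579 / 0.0081
  = 334.65
Design effect: 1.78 × 334.65 = 595.68.
Adjust for 72% response: 595.68 / 0.72 = 827.33.
Round up → n = 828 per group.

n = 828 per group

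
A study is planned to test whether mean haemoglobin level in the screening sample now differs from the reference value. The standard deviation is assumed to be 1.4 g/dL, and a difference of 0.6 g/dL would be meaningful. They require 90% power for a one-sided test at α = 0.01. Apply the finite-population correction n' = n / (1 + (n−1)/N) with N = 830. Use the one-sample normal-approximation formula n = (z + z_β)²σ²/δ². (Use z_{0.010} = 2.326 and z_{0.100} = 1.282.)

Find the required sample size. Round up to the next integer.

n = 66

n = (z_α + z_β)² · σ² / δ²
  = (2.326 + 1.282)² · 1.4² / 0.6²
  = 13.0177 · 1.96 / 0.36
  = 70.87
Finite-population correction (N = 830): 70.87 / (1 + (70.87 − 1)/830) = 65.37.
Round up → n = 66.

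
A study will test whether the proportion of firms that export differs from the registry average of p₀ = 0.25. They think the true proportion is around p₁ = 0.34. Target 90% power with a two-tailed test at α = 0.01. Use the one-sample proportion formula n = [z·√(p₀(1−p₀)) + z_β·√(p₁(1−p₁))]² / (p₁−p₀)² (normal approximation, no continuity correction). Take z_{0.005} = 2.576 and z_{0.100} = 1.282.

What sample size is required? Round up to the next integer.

n = 367

n = [z_{α/2}·√(p₀q₀) + z_β·√(p₁q₁)]² / (p₁ − p₀)²
  = [2.576·√(0.25·0.75) + 1.282·√(0.34·0.66)]² / (0.09)²
  = [2.576·0.4330 + 1.282·0.4737]² / 0.0081
  = [1.7227]² / 0.0081
  = 366.40
Round up → n = 367.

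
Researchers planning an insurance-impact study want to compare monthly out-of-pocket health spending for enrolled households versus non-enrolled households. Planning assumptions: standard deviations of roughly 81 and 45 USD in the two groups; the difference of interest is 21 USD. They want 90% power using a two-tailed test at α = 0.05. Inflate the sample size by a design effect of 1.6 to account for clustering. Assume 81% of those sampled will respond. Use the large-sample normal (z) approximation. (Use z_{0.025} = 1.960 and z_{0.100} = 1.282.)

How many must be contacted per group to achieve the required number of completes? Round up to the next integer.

n = (z_{α/2} + z_β)² · (σ₁² + σ₂²) / δ²
  = (1.960 + 1.282)² · (81² + 45² = 8586) / 21²
  = 10.5106 · 8586 / 441
  = 204.63
Design effect: 1.6 × 204.63 = 327.41.
Adjust for 81% response: 327.41 / 0.81 = 404.22.
Round up → n = 405 per group.

n = 405 per group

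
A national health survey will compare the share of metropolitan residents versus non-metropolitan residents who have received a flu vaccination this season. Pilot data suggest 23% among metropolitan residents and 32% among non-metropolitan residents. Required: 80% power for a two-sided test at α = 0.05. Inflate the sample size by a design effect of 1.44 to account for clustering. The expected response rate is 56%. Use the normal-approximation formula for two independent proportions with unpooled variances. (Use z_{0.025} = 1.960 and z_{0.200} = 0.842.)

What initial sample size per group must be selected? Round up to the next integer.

n = 984 per group

n = (z_{α/2} + z_β)² · [p₁(1−p₁) + p₂(1−p₂)] / (p₁ − p₂)²
  = (1.960 + 0.842)² · (0.23·0.77 + 0.32·0.68) / (-0.09)²
  = (2.802)² · (0.1771 + 0.2176) / 0.0081
  = 7.8512 · 0.3947 / 0.0081
  = 382.58
Design effect: 1.44 × 382.58 = 550.91.
Adjust for 56% response: 550.91 / 0.56 = 983.77.
Round up → n = 984 per group.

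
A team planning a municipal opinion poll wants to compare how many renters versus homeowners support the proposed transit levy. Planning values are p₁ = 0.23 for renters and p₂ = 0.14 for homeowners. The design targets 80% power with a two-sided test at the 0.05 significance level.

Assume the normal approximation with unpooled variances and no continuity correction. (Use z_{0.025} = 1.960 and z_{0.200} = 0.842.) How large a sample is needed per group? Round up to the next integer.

n = 289 per group

n = (z_{α/2} + z_β)² · [p₁(1−p₁) + p₂(1−p₂)] / (p₁ − p₂)²
  = (1.960 + 0.842)² · (0.23·0.77 + 0.14·0.86) / (0.09)²
  = (2.802)² · (0.1771 + 0.1204) / 0.0081
  = 7.8512 · 0.2975 / 0.0081
  = 288.36
Round up → n = 289 per group.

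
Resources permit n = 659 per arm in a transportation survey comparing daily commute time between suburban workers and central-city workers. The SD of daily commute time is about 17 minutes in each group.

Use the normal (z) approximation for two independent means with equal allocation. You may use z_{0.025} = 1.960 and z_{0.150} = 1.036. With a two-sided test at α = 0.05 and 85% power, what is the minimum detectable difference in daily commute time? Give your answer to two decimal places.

δ = (z_{α/2} + z_β) · √((σ₁²+σ₂²)/n)
  = (1.960 + 1.036) · √(578/659)
  = 2.996 · √0.87709
  = 2.996 · 0.9365
  = 2.8058

Minimum detectable difference ≈ 2.81 minutes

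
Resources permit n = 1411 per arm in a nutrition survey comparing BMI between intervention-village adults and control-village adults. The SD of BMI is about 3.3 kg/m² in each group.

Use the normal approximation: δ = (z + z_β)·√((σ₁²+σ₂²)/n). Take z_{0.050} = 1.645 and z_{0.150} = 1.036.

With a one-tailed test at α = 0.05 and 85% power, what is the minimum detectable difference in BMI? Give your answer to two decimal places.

Minimum detectable difference ≈ 0.33 kg/m²

δ = (z_α + z_β) · √((σ₁²+σ₂²)/n)
  = (1.645 + 1.036) · √(21.78/1411)
  = 2.681 · √0.01544
  = 2.681 · 0.1242
  = 0.3331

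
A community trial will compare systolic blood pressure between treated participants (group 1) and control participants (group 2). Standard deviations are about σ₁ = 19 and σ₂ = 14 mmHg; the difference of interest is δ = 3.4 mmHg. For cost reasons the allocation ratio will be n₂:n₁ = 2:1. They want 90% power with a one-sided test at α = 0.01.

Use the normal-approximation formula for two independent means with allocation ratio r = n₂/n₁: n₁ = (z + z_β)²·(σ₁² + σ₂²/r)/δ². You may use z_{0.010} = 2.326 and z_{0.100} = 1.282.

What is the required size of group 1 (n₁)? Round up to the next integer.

n₁ = (z_α + z_β)² · (σ₁² + σ₂²/r) / δ²
   = (2.326 + 1.282)² · (19² + 14²/2) / 3.4²
   = 13.0177 · (361 + 98) / 11.56
   = 13.0177 · 459 / 11.56
   = 516.88
Round up → n₁ = 517; n₂ = r·n₁ = 2 × 517 = 1034.

n₁ = 517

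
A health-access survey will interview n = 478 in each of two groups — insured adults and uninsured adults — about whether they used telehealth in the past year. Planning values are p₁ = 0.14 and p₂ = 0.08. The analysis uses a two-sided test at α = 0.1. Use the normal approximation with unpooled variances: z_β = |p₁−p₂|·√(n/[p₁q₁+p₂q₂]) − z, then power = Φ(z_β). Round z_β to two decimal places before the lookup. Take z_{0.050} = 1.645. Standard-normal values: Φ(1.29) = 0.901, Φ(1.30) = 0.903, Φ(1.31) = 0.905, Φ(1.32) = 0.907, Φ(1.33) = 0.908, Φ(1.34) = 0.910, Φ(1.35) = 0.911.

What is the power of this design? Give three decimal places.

Power ≈ 0.908

z_β = |p₁−p₂|·√(n/[p₁q₁+p₂q₂]) − z_{α/2}
    = 0.06 · √(478/0.1940) − 1.645
    = 0.06 · 49.6379 − 1.645
    = 2.9783 − 1.645 = 1.3333 → 1.33
Power = Φ(1.33) = 0.908.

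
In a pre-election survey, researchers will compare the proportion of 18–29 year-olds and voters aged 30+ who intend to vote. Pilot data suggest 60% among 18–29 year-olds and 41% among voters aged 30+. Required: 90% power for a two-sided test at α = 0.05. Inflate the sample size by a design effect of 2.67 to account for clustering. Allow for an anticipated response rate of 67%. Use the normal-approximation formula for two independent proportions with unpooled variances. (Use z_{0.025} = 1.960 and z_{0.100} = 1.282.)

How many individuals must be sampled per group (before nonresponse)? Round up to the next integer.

n = 560 per group

n = (z_{α/2} + z_β)² · [p₁(1−p₁) + p₂(1−p₂)] / (p₁ − p₂)²
  = (1.960 + 1.282)² · (0.60·0.40 + 0.41·0.59) / (0.19)²
  = (3.242)² · (0.2400 + 0.2419) / 0.0361
  = 10.5106 · 0.4819 / 0.0361
  = 140.31
Design effect: 2.67 × 140.31 = 374.62.
Adjust for 67% response: 374.62 / 0.67 = 559.13.
Round up → n = 560 per group.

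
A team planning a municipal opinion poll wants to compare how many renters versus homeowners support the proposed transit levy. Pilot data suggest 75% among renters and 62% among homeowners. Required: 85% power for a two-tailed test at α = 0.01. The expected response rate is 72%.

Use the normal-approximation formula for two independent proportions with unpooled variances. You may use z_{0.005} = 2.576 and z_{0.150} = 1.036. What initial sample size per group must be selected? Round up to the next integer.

n = 454 per group

n = (z_{α/2} + z_β)² · [p₁(1−p₁) + p₂(1−p₂)] / (p₁ − p₂)²
  = (2.576 + 1.036)² · (0.75·0.25 + 0.62·0.38) / (0.13)²
  = (3.612)² · (0.1875 + 0.2356) / 0.0169
  = 13.0465 · 0.4231 / 0.0169
  = 326.63
Adjust for 72% response: 326.63 / 0.72 = 453.65.
Round up → n = 454 per group.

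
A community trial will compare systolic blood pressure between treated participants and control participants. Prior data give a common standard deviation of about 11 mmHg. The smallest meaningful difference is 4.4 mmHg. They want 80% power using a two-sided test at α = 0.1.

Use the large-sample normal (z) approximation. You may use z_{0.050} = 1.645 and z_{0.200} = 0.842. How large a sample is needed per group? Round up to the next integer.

n = (z_{α/2} + z_β)² · (σ₁² + σ₂²) / δ²
  = (1.645 + 0.842)² · (2·11² = 242) / 4.4²
  = 6.1852 · 242 / 19.36
  = 77.31
Round up → n = 78 per group.

n = 78 per group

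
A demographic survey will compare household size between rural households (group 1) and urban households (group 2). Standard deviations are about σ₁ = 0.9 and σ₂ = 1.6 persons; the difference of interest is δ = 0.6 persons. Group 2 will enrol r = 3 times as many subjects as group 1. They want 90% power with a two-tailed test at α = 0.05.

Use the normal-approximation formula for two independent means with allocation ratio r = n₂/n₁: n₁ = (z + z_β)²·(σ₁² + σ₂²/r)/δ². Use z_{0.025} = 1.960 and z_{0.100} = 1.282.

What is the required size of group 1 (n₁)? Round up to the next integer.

n₁ = (z_{α/2} + z_β)² · (σ₁² + σ₂²/r) / δ²
   = (1.960 + 1.282)² · (0.9² + 1.6²/3) / 0.6²
   = 10.5106 · (0.81 + 0.85333) / 0.36
   = 10.5106 · 1.6633 / 0.36
   = 48.56
Round up → n₁ = 49; n₂ = r·n₁ = 3 × 49 = 147.

n₁ = 49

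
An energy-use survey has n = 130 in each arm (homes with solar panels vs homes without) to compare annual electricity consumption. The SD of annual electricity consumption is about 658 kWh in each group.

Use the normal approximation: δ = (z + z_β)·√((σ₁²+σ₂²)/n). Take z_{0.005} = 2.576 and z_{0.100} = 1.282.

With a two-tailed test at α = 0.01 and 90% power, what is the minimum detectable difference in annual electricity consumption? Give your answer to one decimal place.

Minimum detectable difference ≈ 314.9 kWh

δ = (z_{α/2} + z_β) · √((σ₁²+σ₂²)/n)
  = (2.576 + 1.282) · √(865928/130)
  = 3.858 · √6661.0
  = 3.858 · 81.6149
  = 314.8701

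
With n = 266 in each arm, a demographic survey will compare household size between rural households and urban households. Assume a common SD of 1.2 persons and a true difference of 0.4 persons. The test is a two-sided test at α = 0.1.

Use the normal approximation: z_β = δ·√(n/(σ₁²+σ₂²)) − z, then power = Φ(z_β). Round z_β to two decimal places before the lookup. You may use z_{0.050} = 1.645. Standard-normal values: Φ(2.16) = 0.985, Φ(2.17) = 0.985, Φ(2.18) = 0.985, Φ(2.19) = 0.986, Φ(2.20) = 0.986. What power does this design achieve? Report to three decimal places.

z_β = δ·√(n/(σ₁²+σ₂²)) − z_{α/2}
    = 0.4 · √(266/2.88) − 1.645
    = 0.4 · 9.61047 − 1.645
    = 3.8442 − 1.645 = 2.1992 → 2.20
Power = Φ(2.20) = 0.986.

Power ≈ 0.986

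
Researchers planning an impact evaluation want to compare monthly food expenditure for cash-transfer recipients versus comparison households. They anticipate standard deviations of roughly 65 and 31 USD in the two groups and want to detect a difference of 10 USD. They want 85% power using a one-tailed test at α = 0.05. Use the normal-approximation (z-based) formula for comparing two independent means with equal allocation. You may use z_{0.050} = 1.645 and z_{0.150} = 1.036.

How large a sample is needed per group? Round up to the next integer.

n = 373 per group

n = (z_α + z_β)² · (σ₁² + σ₂²) / δ²
  = (1.645 + 1.036)² · (65² + 31² = 5186) / 10²
  = 7.1878 · 5186 / 100
  = 372.76
Round up → n = 373 per group.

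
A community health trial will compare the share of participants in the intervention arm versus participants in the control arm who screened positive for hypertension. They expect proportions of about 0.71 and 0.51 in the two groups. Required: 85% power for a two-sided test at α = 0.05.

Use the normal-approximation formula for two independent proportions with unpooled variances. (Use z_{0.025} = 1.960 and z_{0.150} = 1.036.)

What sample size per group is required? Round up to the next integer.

n = (z_{α/2} + z_β)² · [p₁(1−p₁) + p₂(1−p₂)] / (p₁ − p₂)²
  = (1.960 + 1.036)² · (0.71·0.29 + 0.51·0.49) / (0.20)²
  = (2.996)² · (0.2059 + 0.2499) / 0.0400
  = 8.9760 · 0.4558 / 0.0400
  = 102.28
Round up → n = 103 per group.

n = 103 per group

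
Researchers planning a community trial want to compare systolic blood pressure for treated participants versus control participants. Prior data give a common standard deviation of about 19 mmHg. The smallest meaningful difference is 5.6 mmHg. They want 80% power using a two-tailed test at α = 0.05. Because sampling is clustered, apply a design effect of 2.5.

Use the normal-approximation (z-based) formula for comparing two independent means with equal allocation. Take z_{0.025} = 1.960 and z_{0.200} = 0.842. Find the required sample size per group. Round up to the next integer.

n = (z_{α/2} + z_β)² · (σ₁² + σ₂²) / δ²
  = (1.960 + 0.842)² · (2·19² = 722) / 5.6²
  = 7.8512 · 722 / 31.36
  = 180.76
Design effect: 2.5 × 180.76 = 451.89.
Round up → n = 452 per group.

n = 452 per group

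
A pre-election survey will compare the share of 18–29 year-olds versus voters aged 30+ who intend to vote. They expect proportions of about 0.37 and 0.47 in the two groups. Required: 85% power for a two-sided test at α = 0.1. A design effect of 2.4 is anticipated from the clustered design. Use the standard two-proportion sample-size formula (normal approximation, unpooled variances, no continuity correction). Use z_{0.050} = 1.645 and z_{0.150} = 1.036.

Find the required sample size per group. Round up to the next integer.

n = (z_{α/2} + z_β)² · [p₁(1−p₁) + p₂(1−p₂)] / (p₁ − p₂)²
  = (1.645 + 1.036)² · (0.37·0.63 + 0.47·0.53) / (-0.10)²
  = (2.681)² · (0.2331 + 0.2491) / 0.0100
  = 7.1878 · 0.4822 / 0.0100
  = 346.59
Design effect: 2.4 × 346.59 = 831.83.
Round up → n = 832 per group.

n = 832 per group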